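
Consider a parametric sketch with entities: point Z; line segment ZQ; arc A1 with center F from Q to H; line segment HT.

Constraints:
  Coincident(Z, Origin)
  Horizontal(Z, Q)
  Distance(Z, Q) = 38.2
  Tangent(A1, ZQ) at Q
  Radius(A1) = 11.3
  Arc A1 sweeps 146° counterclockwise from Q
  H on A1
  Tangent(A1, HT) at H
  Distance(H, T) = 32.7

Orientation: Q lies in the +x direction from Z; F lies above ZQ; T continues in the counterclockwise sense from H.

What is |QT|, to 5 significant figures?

44.155

Z is at the origin; ZQ is horizontal with |ZQ| = 38.2 and Q on the +x side, so Q = (38.200, 0.0000). A1 meets ZQ tangentially, so FQ is at right angles to ZQ, so F = Q + (0, 11.3) = (38.200, 11.300). On A1, Q sits at bearing -90° from F; a 146° counterclockwise sweep puts H at bearing 56°, so H = F + 11.3·(cos 56°, sin 56°) = (44.519, 20.668). A1 meets HT tangentially, so FH is at right angles to HT, so HT runs along (−sin 56°, cos 56°); with |HT| = 32.7, T = (17.409, 38.954). Then |QT| = |T − Q| = 44.155.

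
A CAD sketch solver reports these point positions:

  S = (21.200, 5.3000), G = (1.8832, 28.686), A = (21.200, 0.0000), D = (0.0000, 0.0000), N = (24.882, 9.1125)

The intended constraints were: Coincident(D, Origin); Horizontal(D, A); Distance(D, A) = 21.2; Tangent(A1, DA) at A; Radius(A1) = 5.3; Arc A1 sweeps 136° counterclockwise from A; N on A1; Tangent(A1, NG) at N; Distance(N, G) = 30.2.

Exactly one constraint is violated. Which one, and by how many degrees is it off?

Tangent(A1, NG) at N — off by 3.60°.

D = (0.00, 0.00) ✓; D.y = 0.00, A.y = 0.00 ✓; |DA| = 21.20 ✓; ∠(SA, AD) = 90.00° ✓; |SA| = 5.300 ✓; bearing(S→N) − bearing(S→A) = 136.0° ✓; |SN| = 5.300 ✓; ∠(SN, NG) = 86.40° ✗; |NG| = 30.20 ✓.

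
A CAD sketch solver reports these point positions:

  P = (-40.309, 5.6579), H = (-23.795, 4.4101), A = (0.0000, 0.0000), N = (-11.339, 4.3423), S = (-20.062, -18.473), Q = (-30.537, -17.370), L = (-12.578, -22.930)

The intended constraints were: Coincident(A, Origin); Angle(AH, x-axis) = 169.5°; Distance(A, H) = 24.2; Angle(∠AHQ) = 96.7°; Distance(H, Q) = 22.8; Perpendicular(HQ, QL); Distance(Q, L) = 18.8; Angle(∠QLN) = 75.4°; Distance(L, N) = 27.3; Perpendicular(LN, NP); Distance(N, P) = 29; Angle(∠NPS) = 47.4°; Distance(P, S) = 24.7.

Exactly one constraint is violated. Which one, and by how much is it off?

Distance(P, S) = 24.7 — off by 6.80.

A = (0.00, 0.00) ✓; AH at 169.5° ✓; |AH| = 24.20 ✓; ∠AHQ = 96.70° ✓; |HQ| = 22.80 ✓; ∠(HQ, QL) = 90.00° ✓; |QL| = 18.80 ✓; ∠QLN = 75.40° ✓; |LN| = 27.30 ✓; ∠(LN, NP) = 90.00° ✓; |NP| = 29.00 ✓; ∠NPS = 47.40° ✓; |PS| = 31.50 ✗.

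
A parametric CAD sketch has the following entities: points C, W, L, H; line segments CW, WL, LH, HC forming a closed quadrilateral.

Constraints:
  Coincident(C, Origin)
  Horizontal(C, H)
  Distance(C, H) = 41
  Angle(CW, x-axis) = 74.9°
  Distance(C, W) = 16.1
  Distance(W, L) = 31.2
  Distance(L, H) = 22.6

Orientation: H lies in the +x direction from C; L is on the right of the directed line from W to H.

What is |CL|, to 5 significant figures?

23.640

Checks: |WL| = 31.20 ✓; |LH| = 22.60 ✓.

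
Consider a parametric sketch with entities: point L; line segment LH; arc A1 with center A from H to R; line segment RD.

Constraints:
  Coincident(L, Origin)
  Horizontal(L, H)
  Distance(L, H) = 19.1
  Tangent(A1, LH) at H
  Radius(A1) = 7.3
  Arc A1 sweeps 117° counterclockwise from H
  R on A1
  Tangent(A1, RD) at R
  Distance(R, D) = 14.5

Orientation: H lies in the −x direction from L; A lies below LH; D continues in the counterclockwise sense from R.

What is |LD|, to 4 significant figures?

30.26

L is at the origin; L and H share the same y with |LH| = 19.1 and H on the −x side, so H = (-19.10, 0.000). Since A1 is tangent to LH there, AH ⟂ LH, so A = H + (0, -7.3) = (-19.10, -7.300). On A1, H sits at bearing 90° from A; a 117° counterclockwise sweep puts R at bearing 207°, so R = A + 7.3·(cos 207°, sin 207°) = (-25.60, -10.61). A1 meets RD tangentially, so AR is at right angles to RD, so RD runs along (−sin 207°, cos 207°); with |RD| = 14.5, D = (-19.02, -23.53). Then |LD| = |D − L| = 30.26.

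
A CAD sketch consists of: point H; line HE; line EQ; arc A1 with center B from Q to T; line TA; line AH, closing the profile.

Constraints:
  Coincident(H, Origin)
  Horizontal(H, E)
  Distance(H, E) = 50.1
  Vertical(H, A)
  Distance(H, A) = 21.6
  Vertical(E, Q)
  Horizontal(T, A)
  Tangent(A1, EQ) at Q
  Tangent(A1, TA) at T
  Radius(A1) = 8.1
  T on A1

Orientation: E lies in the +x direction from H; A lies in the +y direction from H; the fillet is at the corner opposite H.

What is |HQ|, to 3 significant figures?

51.9

The virtual corner opposite H is at (50.1, 21.6). A1 meets EQ tangentially, so BQ is at right angles to EQ and A1 meets TA tangentially, so BT is at right angles to TA, with radius 8.1, so the center B sits 8.1 in from both sides at B = (42.0, 13.5). That places the tangent points at Q = (50.1, 13.5) on EQ and T = (42.0, 21.6) on TA. Then |HQ| = |Q − H| = 51.9.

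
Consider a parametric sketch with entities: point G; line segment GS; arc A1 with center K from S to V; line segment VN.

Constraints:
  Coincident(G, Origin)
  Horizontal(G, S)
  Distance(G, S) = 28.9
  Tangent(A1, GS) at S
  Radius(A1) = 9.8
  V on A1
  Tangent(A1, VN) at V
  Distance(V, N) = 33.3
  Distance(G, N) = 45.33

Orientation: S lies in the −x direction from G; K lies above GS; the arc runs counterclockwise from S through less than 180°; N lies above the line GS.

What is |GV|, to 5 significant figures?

21.153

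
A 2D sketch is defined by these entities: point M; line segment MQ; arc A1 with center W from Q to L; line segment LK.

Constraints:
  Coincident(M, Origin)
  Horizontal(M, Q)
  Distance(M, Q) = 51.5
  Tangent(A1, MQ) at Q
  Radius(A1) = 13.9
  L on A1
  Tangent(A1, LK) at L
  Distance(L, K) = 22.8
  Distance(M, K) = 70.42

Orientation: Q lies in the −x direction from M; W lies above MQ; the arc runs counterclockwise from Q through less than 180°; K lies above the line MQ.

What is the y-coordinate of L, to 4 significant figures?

23.85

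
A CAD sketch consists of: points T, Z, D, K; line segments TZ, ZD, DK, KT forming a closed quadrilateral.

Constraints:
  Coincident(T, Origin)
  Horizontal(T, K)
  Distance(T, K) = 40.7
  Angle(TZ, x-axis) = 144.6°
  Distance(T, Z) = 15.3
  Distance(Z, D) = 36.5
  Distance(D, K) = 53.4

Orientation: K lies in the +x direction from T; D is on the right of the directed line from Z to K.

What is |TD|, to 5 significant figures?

27.482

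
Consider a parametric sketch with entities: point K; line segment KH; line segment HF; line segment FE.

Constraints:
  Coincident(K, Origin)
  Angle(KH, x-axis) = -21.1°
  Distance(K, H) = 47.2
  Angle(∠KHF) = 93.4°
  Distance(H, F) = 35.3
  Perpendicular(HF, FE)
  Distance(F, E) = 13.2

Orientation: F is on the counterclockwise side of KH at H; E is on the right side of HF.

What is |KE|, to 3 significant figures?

71.3

∠KHF = 93.4°, so HF runs at -21.1° + (180° − 93.4°) = 65.5° from the x-axis; with |HF| = 35.3, F = H + 35.3·(cos 65.5°, sin 65.5°) = (58.7, 15.1). The perpendicularity gives FE at right angles to HF; with |FE| = 13.2 on the right of HF, E = F + 13.2·(0.910, -0.415) = (70.7, 9.66). Then |KE| = |E − K| = 71.3.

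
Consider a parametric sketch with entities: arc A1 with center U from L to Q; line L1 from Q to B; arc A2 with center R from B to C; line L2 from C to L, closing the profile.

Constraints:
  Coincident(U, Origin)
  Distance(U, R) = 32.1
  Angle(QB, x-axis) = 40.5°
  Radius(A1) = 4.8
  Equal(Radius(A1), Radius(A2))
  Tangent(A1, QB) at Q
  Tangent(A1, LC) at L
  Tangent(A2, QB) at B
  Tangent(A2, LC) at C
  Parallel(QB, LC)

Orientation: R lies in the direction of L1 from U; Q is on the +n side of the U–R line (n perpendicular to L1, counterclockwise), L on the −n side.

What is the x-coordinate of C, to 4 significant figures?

27.53

The slot axis is L1's direction at 40.5°, so u = (cos 40.5°, sin 40.5°) = (0.7604, 0.6494) and n = (−sin 40.5°, cos 40.5°) = (-0.6494, 0.7604). U is at the origin and R lies 32.1 along u from U, so R = 32.1·u = (24.41, 20.85). Tangency of A1 to both parallel lines with radius 4.8 puts Q and L at U ± 4.8·n: Q = (-3.117, 3.650), L = (3.117, -3.650). Equal radii place B and C the same way about R: B = R + 4.8·n = (21.29, 24.50), C = R − 4.8·n = (27.53, 17.20). So C.x = 27.53.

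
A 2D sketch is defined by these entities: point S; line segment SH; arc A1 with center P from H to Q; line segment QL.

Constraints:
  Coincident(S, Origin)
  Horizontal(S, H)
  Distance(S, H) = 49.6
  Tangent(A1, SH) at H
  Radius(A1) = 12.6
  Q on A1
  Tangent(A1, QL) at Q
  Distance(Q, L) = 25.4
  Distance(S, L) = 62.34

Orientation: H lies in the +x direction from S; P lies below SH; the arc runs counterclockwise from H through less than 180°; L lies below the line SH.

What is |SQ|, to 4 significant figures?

41.58

Checks: |PQ| = 12.60 ✓; ∠(PQ, QL) = 90.00° ✓; |QL| = 25.40 ✓; |SL| = 62.34 ✓.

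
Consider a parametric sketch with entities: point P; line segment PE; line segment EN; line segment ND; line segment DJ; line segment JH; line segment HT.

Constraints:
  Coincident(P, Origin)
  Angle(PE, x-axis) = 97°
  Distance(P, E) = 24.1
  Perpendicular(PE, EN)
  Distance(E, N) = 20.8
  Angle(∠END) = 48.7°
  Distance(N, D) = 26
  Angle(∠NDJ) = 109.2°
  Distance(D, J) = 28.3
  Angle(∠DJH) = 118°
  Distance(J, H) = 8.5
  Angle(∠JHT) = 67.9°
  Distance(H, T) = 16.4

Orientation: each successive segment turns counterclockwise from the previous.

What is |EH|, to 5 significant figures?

23.458

∠NDJ = 109.2° gives DJ at 29.100° from the x-axis; with |DJ| = 28.3, J = (20.558, 17.853). ∠DJH = 118.0° gives JH at 91.100° from the x-axis; with |JH| = 8.5, H = (20.395, 26.351). Then |EH| = |H − E| = 23.458.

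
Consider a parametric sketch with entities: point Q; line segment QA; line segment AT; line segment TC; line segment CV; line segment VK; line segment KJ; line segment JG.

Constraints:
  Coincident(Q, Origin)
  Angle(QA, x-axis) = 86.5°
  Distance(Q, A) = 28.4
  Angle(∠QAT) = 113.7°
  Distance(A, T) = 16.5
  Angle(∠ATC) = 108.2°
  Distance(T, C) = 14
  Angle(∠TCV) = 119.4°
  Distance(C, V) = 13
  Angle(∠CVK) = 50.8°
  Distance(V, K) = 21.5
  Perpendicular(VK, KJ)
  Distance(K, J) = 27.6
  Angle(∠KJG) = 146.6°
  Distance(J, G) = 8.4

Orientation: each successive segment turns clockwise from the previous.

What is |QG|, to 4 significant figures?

60.63

VK is perpendicular to KJ, so KJ runs at 28.60°; with |KJ| = 27.6, J = (34.94, 43.12). ∠KJG = 146.6° gives JG at -4.800° from the x-axis; with |JG| = 8.4, G = (43.31, 42.42). Then |QG| = |G − Q| = 60.63.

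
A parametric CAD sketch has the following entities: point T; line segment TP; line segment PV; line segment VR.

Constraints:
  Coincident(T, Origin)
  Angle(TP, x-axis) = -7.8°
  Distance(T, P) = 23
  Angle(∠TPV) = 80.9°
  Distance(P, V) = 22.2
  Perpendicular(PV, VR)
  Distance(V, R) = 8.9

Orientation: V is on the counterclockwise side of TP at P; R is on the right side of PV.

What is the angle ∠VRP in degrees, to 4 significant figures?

68.15°

T is at the origin; TP runs at -7.8° with length 23.0, so P = 23.0·(cos -7.8°, sin -7.8°) = (22.79, -3.121). ∠TPV = 80.9°, so PV runs at -7.8° + (180° − 80.9°) = 91.30° from the x-axis; with |PV| = 22.2, V = P + 22.2·(cos 91.30°, sin 91.30°) = (22.28, 19.07). PV is perpendicular to VR; with |VR| = 8.9 on the right of PV, R = V + 8.9·(0.9997, 0.02269) = (31.18, 19.27). Then cos ∠VRP = RV·RP / (|RV||RP|), giving 68.15°.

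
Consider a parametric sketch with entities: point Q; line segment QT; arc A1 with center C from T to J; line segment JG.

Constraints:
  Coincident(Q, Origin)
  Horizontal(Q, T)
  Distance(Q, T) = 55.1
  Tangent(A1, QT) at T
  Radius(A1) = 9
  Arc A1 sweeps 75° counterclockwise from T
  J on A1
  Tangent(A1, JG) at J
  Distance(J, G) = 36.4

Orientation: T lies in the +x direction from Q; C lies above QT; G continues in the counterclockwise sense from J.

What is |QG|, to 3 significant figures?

84.3

Q is at the origin; Q and T share the same y with |QT| = 55.1 and T on the +x side, so T = (55.1, 0.00). A1 meets QT tangentially, so CT is at right angles to QT, so C = T + (0, 9) = (55.1, 9.00). On A1, T sits at bearing -90° from C; a 75° counterclockwise sweep puts J at bearing -15°, so J = C + 9.0·(cos -15°, sin -15°) = (63.8, 6.67). A1 meets JG tangentially, so CJ is at right angles to JG, so JG runs along (−sin -15°, cos -15°); with |JG| = 36.4, G = (73.2, 41.8). Then |QG| = |G − Q| = 84.3.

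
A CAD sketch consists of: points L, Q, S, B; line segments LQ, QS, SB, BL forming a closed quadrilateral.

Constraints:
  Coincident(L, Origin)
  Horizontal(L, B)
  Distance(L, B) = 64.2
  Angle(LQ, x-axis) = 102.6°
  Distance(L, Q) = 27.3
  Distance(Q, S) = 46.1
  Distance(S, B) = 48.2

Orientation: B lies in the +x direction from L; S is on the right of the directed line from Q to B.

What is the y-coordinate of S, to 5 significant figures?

-12.892

L is at the origin; LB is horizontal with |LB| = 64.2 and B in +x, so B = (64.2, 0). LQ runs at 102.6° with |LQ| = 27.3, so Q = (-5.9553, 26.643). S is determined by |QS| = 46.1 and |SB| = 48.2 together: it lies at the intersection of circle(Q, 46.1) and circle(B, 48.2). With |QB| = 75.044, the foot of the radical line on QB is 36.203 from Q and the perpendicular offset is √(46.1² − 36.203²) = 28.541. Taking the right-of-QB solution: S = (17.756, -12.892).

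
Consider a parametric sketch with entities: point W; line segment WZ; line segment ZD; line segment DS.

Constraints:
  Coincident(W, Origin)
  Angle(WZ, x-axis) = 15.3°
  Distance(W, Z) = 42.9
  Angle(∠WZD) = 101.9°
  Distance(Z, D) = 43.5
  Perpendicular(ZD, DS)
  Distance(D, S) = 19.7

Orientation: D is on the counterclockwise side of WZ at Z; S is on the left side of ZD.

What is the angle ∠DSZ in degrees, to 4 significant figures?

65.64°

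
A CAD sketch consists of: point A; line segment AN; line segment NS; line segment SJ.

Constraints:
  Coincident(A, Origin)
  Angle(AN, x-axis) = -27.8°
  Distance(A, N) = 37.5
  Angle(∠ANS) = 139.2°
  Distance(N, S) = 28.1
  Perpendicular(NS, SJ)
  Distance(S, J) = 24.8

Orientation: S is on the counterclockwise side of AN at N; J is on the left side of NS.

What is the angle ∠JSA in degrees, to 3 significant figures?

66.5°

A is at the origin; AN runs at -27.8° with length 37.5, so N = 37.5·(cos -27.8°, sin -27.8°) = (33.2, -17.5). ∠ANS = 139.2°, so NS runs at -27.8° + (180° − 139.2°) = 13.0° from the x-axis; with |NS| = 28.1, S = N + 28.1·(cos 13.0°, sin 13.0°) = (60.6, -11.2). The perpendicularity gives SJ at right angles to NS; with |SJ| = 24.8 on the left of NS, J = S + 24.8·(-0.225, 0.974) = (55.0, 13.0). Then cos ∠JSA = SJ·SA / (|SJ||SA|), giving 66.5°.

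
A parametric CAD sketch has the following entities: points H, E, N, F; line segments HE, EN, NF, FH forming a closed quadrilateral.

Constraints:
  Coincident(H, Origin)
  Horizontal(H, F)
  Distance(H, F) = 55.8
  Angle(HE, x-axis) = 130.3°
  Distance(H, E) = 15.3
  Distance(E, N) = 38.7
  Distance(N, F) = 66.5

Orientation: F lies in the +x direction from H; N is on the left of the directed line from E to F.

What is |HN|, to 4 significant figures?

46.73

Checks: |EN| = 38.70 ✓; |NF| = 66.50 ✓.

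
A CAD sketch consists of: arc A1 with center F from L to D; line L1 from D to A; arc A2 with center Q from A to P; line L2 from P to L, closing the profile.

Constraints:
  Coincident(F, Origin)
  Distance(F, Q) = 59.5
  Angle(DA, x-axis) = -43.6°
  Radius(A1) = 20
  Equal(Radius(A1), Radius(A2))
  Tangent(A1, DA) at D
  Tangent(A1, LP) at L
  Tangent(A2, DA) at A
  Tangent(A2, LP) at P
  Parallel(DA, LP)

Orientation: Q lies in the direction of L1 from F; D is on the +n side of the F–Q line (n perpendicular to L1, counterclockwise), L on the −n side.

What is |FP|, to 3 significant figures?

62.8

The slot axis is L1's direction at -43.6°, so u = (cos -43.6°, sin -43.6°) = (0.724, -0.690) and n = (−sin -43.6°, cos -43.6°) = (0.690, 0.724). F is at the origin and Q lies 59.5 along u from F, so Q = 59.5·u = (43.1, -41.0). Tangency of A1 to both parallel lines with radius 20.0 puts D and L at F ± 20.0·n: D = (13.8, 14.5), L = (-13.8, -14.5). Equal radii place A and P the same way about Q: A = Q + 20.0·n = (56.9, -26.5), P = Q − 20.0·n = (29.3, -55.5). Then |FP| = |P − F| = 62.8.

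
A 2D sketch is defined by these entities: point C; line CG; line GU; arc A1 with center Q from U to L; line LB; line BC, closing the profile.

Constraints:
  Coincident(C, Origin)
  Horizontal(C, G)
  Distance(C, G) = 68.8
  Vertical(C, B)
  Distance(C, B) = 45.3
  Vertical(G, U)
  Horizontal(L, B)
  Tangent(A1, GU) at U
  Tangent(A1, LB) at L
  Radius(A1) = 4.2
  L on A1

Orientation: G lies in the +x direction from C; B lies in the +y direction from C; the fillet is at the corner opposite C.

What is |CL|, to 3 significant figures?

78.9

C is at the origin; CG is horizontal with |CG| = 68.8 and G on the +x side, so G = (68.8, 0.00). CB is vertical with |CB| = 45.3 and B on the +y side, so B = (0.00, 45.3). The virtual corner opposite C is at (68.8, 45.3). The tangent condition forces QU to be normal to GU and A1 meets LB tangentially, so QL is at right angles to LB, with radius 4.2, so the center Q sits 4.2 in from both sides at Q = (64.6, 41.1). That places the tangent points at U = (68.8, 41.1) on GU and L = (64.6, 45.3) on LB. Then |CL| = |L − C| = 78.9.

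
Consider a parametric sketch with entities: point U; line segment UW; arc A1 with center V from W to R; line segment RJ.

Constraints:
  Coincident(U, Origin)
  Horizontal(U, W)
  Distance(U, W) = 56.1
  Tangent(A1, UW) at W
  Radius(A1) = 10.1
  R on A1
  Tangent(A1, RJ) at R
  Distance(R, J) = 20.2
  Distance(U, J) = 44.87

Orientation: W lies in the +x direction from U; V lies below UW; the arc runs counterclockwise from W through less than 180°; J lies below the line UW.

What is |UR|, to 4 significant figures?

47.38

Checks: |VW| = 10.10 ✓; |VR| = 10.10 ✓; ∠(VR, RJ) = 90.00° ✓; |RJ| = 20.20 ✓; |UJ| = 44.87 ✓.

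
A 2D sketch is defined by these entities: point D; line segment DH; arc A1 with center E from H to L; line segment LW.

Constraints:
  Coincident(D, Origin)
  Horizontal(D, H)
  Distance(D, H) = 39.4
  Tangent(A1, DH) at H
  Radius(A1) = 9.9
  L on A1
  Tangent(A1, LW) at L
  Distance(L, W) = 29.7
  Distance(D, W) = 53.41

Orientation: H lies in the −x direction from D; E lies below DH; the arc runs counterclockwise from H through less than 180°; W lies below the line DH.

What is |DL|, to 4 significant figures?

50.31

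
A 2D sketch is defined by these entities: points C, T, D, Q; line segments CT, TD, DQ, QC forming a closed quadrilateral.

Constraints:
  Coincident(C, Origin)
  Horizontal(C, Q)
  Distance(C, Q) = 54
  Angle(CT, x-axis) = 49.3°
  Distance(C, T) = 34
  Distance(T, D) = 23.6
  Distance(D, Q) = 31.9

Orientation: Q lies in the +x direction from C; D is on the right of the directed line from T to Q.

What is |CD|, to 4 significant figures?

22.28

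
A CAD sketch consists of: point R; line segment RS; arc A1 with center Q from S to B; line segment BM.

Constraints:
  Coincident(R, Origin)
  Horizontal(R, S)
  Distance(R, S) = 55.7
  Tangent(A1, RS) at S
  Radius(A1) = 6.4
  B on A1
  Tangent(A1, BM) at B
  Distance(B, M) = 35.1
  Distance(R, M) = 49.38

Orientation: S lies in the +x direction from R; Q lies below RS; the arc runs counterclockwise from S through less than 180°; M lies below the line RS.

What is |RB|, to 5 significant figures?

50.071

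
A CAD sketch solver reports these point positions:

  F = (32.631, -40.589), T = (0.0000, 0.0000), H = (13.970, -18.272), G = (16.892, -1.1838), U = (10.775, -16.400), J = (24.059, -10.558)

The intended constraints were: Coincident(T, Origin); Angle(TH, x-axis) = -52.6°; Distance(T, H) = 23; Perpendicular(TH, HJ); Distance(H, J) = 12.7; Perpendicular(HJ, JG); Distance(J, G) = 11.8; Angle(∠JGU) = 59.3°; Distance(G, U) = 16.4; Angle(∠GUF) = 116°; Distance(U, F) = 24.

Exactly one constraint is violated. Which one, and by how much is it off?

Distance(U, F) = 24 — off by 8.60.

T = (0.00, 0.00) ✓; TH at -52.60° ✓; |TH| = 23.00 ✓; ∠(TH, HJ) = 90.00° ✓; |HJ| = 12.70 ✓; ∠(HJ, JG) = 90.00° ✓; |JG| = 11.80 ✓; ∠JGU = 59.30° ✓; |GU| = 16.40 ✓; ∠GUF = 116.0° ✓; |UF| = 32.60 ✗.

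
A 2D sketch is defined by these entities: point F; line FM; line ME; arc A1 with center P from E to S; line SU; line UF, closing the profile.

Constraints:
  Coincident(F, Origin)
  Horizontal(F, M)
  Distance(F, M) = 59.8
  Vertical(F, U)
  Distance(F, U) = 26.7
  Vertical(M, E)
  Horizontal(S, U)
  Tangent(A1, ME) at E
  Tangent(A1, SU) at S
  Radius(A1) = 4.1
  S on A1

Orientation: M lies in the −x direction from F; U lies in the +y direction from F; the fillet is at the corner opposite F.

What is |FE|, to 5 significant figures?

63.928

F is at the origin; FM is horizontal with |FM| = 59.8 and M on the −x side, so M = (-59.800, 0.0000). F and U share the same x with |FU| = 26.7 and U on the +y side, so U = (0.0000, 26.700). The virtual corner opposite F is at (-59.800, 26.700). Since A1 is tangent to ME there, PE ⟂ ME and the tangent condition forces PS to be normal to SU, with radius 4.1, so the center P sits 4.1 in from both sides at P = (-55.700, 22.600). That places the tangent points at E = (-59.800, 22.600) on ME and S = (-55.700, 26.700) on SU. Then |FE| = |E − F| = 63.928.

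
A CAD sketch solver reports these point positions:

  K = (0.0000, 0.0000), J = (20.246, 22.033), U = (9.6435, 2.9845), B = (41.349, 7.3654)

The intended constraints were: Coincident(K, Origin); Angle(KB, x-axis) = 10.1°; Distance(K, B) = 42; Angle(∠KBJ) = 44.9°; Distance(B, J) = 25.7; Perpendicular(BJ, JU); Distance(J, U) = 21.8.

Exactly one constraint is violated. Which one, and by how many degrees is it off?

Perpendicular(BJ, JU) — off by 5.70°.

K = (0.00, 0.00) ✓; KB at 10.10° ✓; |KB| = 42.00 ✓; ∠KBJ = 44.90° ✓; |BJ| = 25.70 ✓; ∠(BJ, JU) = 95.70° ✗; |JU| = 21.80 ✓.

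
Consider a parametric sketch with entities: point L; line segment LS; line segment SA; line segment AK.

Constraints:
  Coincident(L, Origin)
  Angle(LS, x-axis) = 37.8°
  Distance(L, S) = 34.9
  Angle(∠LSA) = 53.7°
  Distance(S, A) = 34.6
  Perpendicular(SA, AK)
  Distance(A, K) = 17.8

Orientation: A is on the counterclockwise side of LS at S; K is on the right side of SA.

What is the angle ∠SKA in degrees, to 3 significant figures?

62.8°

L is at the origin; LS runs at 37.8° with length 34.9, so S = 34.9·(cos 37.8°, sin 37.8°) = (27.6, 21.4). ∠LSA = 53.7°, so SA runs at 37.8° + (180° − 53.7°) = 164° from the x-axis; with |SA| = 34.6, A = S + 34.6·(cos 164°, sin 164°) = (-5.70, 30.9). SA ⟂ AK; with |AK| = 17.8 on the right of SA, K = A + 17.8·(0.274, 0.962) = (-0.823, 48.0). Then cos ∠SKA = KS·KA / (|KS||KA|), giving 62.8°.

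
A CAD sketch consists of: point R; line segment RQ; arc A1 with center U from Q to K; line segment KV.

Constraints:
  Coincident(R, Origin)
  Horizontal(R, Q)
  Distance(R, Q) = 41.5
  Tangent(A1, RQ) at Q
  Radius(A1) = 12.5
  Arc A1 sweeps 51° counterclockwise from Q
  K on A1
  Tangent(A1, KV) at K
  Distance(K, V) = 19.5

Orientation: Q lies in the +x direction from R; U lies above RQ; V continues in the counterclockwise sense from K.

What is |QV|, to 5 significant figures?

29.579

R is at the origin; R and Q share the same y with |RQ| = 41.5 and Q on the +x side, so Q = (41.500, 0.0000). Since A1 is tangent to RQ there, UQ ⟂ RQ, so U = Q + (0, 12.5) = (41.500, 12.500). On A1, Q sits at bearing -90° from U; a 51° counterclockwise sweep puts K at bearing -39°, so K = U + 12.5·(cos -39°, sin -39°) = (51.214, 4.6335). A1 meets KV tangentially, so UK is at right angles to KV, so KV runs along (−sin -39°, cos -39°); with |KV| = 19.5, V = (63.486, 19.788). Then |QV| = |V − Q| = 29.579.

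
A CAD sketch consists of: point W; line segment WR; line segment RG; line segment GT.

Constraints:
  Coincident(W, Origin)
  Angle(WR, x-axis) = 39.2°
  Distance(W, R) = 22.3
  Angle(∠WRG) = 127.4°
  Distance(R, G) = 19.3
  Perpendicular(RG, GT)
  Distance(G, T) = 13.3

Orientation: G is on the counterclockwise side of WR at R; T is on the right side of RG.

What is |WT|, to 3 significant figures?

45.2

∠WRG = 127.4°, so RG runs at 39.2° + (180° − 127.4°) = 91.8° from the x-axis; with |RG| = 19.3, G = R + 19.3·(cos 91.8°, sin 91.8°) = (16.7, 33.4). The perpendicularity gives GT at right angles to RG; with |GT| = 13.3 on the right of RG, T = G + 13.3·(1.00, 0.0314) = (30.0, 33.8). Then |WT| = |T − W| = 45.2.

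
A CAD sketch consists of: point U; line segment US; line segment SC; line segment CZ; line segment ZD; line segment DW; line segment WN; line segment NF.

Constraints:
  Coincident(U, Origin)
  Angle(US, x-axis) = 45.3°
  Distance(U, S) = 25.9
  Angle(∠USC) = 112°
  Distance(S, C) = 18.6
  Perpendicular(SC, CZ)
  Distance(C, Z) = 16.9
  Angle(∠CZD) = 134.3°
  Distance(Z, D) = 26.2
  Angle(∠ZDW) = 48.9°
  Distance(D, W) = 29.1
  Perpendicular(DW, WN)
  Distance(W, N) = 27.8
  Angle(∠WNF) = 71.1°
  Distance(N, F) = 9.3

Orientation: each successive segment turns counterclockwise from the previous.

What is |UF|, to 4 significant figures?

34.78

U is at the origin; US runs at 45.3° with length 25.9, so S = (18.22, 18.41). ∠USC = 112.0° gives SC at 113.3° from the x-axis; with |SC| = 18.6, C = (10.86, 35.49). SC ⟂ CZ, so CZ runs at -156.7°; with |CZ| = 16.9, Z = (-4.661, 28.81). ∠CZD = 134.3° gives ZD at -111.0° from the x-axis; with |ZD| = 26.2, D = (-14.05, 4.348). ∠ZDW = 48.9° gives DW at 20.10° from the x-axis; with |DW| = 29.1, W = (13.28, 14.35). DW is perpendicular to WN, so WN runs at 110.1°; with |WN| = 27.8, N = (3.724, 40.46). ∠WNF = 71.1° gives NF at -141.0° from the x-axis; with |NF| = 9.3, F = (-3.504, 34.60). Then |UF| = |F − U| = 34.78.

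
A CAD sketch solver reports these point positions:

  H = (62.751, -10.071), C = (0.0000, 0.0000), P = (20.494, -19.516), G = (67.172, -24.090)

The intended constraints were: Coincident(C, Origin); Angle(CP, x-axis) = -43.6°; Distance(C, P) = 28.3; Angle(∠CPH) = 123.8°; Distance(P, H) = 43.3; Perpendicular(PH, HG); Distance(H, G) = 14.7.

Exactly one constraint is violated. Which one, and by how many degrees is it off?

Perpendicular(PH, HG) — off by 4.90°.

C = (0.00, 0.00) ✓; CP at -43.60° ✓; |CP| = 28.30 ✓; ∠CPH = 123.8° ✓; |PH| = 43.30 ✓; ∠(PH, HG) = 85.10° ✗; |HG| = 14.70 ✓.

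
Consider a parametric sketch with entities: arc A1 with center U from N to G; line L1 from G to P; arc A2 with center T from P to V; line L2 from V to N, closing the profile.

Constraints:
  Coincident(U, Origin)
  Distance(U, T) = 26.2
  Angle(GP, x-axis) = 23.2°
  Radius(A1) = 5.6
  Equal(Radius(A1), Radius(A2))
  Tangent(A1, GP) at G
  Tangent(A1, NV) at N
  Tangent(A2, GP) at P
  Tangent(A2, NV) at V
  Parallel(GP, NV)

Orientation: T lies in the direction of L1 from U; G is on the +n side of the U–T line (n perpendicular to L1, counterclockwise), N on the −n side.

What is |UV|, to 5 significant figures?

26.792

The slot axis is L1's direction at 23.2°, so u = (cos 23.2°, sin 23.2°) = (0.91914, 0.39394) and n = (−sin 23.2°, cos 23.2°) = (-0.39394, 0.91914). U is at the origin and T lies 26.2 along u from U, so T = 26.2·u = (24.081, 10.321). Tangency of A1 to both parallel lines with radius 5.6 puts G and N at U ± 5.6·n: G = (-2.2061, 5.1472), N = (2.2061, -5.1472). Equal radii place P and V the same way about T: P = T + 5.6·n = (21.875, 15.468), V = T − 5.6·n = (26.287, 5.1741). Then |UV| = |V − U| = 26.792.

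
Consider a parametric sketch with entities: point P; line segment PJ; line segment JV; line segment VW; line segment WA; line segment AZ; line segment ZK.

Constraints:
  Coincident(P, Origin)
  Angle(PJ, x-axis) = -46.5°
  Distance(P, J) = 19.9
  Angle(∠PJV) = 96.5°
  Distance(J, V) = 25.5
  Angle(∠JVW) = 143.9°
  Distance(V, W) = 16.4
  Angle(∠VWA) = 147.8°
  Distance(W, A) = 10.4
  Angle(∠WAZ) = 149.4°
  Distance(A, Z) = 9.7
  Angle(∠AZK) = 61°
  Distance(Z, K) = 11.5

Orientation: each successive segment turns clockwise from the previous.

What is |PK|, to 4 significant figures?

34.34

P is at the origin; PJ runs at -46.5° with length 19.9, so J = (13.70, -14.43). ∠PJV = 96.5° gives JV at -130.0° from the x-axis; with |JV| = 25.5, V = (-2.693, -33.97). ∠JVW = 143.9° gives VW at -166.1° from the x-axis; with |VW| = 16.4, W = (-18.61, -37.91). ∠VWA = 147.8° gives WA at 161.7° from the x-axis; with |WA| = 10.4, A = (-28.49, -34.64). ∠WAZ = 149.4° gives AZ at 131.1° from the x-axis; with |AZ| = 9.7, Z = (-34.86, -27.33). ∠AZK = 61.0° gives ZK at 12.10° from the x-axis; with |ZK| = 11.5, K = (-23.62, -24.92). Then |PK| = |K − P| = 34.34.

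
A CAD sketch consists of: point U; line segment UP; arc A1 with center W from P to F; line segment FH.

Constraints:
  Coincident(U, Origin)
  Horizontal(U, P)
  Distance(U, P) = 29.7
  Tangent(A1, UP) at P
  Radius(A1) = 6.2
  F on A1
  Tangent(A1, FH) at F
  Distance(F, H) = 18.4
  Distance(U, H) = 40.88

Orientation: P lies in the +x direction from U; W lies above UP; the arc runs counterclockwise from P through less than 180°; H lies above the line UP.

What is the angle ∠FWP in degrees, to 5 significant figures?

101.92°

U is at the origin; U and P share the same y with |UP| = 29.7 and P on the +x side, so P = (29.700, 0.0000). The tangent condition forces WP to be normal to UP, so W = P + (0, 6.2) = (29.700, 6.2000). Since WF ⟂ FH (tangency), |WH| = √(6.2² + 18.4²) = 19.416 regardless of where F sits on A1. So H lies on both circle(U, 40.88) and circle(W, 19.416); the above-UP intersection is H = (31.965, 25.484). F is the foot of the tangent from H: F = (35.766, 7.4810).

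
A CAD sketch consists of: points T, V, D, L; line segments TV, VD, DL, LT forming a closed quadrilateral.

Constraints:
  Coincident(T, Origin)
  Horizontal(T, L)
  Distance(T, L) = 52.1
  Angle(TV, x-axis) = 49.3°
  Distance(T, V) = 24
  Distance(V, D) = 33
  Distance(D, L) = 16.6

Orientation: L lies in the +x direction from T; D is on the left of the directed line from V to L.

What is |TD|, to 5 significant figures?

51.229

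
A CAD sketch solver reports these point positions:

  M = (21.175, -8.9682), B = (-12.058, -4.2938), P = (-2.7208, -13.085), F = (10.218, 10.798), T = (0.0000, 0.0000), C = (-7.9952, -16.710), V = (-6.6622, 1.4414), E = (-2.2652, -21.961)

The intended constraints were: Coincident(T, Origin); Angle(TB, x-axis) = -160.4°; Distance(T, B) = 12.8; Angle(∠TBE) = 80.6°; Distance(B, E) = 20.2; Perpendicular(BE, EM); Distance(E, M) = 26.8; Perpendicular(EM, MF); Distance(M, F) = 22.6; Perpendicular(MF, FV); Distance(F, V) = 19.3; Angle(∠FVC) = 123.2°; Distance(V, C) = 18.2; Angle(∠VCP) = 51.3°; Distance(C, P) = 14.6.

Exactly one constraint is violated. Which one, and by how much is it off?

Distance(C, P) = 14.6 — off by 8.20.

T = (0.00, 0.00) ✓; TB at -160.4° ✓; |TB| = 12.80 ✓; ∠TBE = 80.60° ✓; |BE| = 20.20 ✓; ∠(BE, EM) = 90.00° ✓; |EM| = 26.80 ✓; ∠(EM, MF) = 90.00° ✓; |MF| = 22.60 ✓; ∠(MF, FV) = 90.00° ✓; |FV| = 19.30 ✓; ∠FVC = 123.2° ✓; |VC| = 18.20 ✓; ∠VCP = 51.30° ✓; |CP| = 6.400 ✗.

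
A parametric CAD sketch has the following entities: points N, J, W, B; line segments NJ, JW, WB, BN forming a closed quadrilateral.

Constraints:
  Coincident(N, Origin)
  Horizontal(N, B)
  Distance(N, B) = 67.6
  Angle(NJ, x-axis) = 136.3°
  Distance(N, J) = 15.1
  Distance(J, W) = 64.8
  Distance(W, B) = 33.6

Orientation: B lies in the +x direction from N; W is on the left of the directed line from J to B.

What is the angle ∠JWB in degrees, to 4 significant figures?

102.5°

Checks: |JW| = 64.80 ✓; |WB| = 33.60 ✓.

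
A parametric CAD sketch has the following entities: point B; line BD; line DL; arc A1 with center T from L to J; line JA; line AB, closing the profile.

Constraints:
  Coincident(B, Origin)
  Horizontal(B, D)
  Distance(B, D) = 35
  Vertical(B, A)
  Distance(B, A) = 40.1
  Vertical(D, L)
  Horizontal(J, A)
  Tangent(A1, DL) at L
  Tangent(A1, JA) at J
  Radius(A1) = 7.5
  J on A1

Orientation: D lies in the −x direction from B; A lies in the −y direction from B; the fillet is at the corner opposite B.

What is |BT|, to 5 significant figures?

42.650

B is at the origin; B and D share the same y with |BD| = 35.0 and D on the −x side, so D = (-35.000, 0.0000). BA is vertical with |BA| = 40.1 and A on the −y side, so A = (0.0000, -40.100). The virtual corner opposite B is at (-35.000, -40.100). Since A1 is tangent to DL there, TL ⟂ DL and tangency of A1 to JA means the radius TJ is perpendicular to JA, with radius 7.5, so the center T sits 7.5 in from both sides at T = (-27.500, -32.600). Then |BT| = |T − B| = 42.650.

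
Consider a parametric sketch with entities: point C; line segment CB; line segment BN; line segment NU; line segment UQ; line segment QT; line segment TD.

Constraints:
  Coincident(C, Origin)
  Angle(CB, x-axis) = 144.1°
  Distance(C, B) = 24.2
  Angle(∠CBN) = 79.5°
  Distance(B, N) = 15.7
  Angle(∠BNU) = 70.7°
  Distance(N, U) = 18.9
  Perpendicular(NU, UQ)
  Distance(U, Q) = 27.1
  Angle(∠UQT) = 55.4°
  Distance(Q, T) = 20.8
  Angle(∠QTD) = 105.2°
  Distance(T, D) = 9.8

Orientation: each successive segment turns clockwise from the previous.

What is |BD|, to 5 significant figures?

8.7738

C is at the origin; CB runs at 144.1° with length 24.2, so B = (-19.603, 14.190). ∠CBN = 79.5° gives BN at 43.600° from the x-axis; with |BN| = 15.7, N = (-8.2335, 25.017). ∠BNU = 70.7° gives NU at -65.700° from the x-axis; with |NU| = 18.9, U = (-0.45589, 7.7917). NU ⟂ UQ, so UQ runs at -155.70°; with |UQ| = 27.1, Q = (-25.155, -3.3603). ∠UQT = 55.4° gives QT at 79.700° from the x-axis; with |QT| = 20.8, T = (-21.436, 17.104). ∠QTD = 105.2° gives TD at 4.9000° from the x-axis; with |TD| = 9.8, D = (-11.672, 17.942). Then |BD| = |D − B| = 8.7738.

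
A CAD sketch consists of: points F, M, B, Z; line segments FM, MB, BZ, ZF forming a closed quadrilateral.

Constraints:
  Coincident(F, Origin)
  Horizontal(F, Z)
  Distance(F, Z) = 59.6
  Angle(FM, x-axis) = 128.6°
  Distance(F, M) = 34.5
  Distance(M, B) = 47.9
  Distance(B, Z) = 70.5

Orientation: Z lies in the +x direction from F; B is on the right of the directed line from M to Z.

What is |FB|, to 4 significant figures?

20.79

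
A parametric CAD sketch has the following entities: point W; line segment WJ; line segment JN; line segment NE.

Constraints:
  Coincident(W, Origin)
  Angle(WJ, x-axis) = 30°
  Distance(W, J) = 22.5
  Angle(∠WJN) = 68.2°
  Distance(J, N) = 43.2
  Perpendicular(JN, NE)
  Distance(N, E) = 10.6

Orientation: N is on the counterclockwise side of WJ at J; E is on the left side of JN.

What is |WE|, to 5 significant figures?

36.332

∠WJN = 68.2°, so JN runs at 30.0° + (180° − 68.2°) = 141.80° from the x-axis; with |JN| = 43.2, N = J + 43.2·(cos 141.80°, sin 141.80°) = (-14.463, 37.965). JN is perpendicular to NE; with |NE| = 10.6 on the left of JN, E = N + 10.6·(-0.61841, -0.78586) = (-21.019, 29.635). Then |WE| = |E − W| = 36.332.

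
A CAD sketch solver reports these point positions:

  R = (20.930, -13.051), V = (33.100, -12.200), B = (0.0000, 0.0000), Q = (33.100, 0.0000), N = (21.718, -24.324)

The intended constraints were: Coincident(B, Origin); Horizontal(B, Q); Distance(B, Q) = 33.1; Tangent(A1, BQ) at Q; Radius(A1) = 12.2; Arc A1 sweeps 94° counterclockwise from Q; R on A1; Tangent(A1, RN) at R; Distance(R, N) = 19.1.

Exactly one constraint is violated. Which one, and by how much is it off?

Distance(R, N) = 19.1 — off by 7.80.

B = (0.00, 0.00) ✓; B.y = 0.00, Q.y = 0.00 ✓; |BQ| = 33.10 ✓; ∠(VQ, QB) = 90.00° ✓; |VQ| = 12.20 ✓; bearing(V→R) − bearing(V→Q) = 94.00° ✓; |VR| = 12.20 ✓; ∠(VR, RN) = 90.00° ✓; |RN| = 11.30 ✗.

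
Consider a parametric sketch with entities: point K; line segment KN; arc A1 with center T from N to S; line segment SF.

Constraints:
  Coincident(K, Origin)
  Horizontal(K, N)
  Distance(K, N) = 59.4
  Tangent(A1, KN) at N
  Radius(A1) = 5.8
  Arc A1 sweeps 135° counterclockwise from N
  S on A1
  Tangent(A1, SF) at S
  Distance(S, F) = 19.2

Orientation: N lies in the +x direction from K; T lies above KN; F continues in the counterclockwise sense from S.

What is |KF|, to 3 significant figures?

55.2

K is at the origin; K and N share the same y with |KN| = 59.4 and N on the +x side, so N = (59.4, 0.00). Since A1 is tangent to KN there, TN ⟂ KN, so T = N + (0, 5.8) = (59.4, 5.80). On A1, N sits at bearing -90° from T; a 135° counterclockwise sweep puts S at bearing 45°, so S = T + 5.8·(cos 45°, sin 45°) = (63.5, 9.90). Tangency of A1 to SF means the radius TS is perpendicular to SF, so SF runs along (−sin 45°, cos 45°); with |SF| = 19.2, F = (49.9, 23.5). Then |KF| = |F − K| = 55.2.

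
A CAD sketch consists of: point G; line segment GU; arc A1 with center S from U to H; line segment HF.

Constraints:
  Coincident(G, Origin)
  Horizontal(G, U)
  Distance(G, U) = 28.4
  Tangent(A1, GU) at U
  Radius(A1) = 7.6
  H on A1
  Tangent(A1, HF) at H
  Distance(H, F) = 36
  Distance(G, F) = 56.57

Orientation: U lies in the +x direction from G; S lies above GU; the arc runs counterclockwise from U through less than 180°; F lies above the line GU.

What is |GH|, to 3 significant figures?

36.8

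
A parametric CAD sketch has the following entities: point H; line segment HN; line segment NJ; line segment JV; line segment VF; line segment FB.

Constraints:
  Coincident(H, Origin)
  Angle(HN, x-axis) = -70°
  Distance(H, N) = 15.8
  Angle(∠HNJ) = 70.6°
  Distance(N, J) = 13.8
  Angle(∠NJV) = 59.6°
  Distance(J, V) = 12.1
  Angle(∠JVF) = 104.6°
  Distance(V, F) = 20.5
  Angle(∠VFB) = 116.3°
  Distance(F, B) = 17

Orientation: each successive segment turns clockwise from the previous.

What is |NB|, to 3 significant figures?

19.2

H is at the origin; HN runs at -70.0° with length 15.8, so N = (5.40, -14.8). ∠HNJ = 70.6° gives NJ at -179° from the x-axis; with |NJ| = 13.8, J = (-8.40, -15.0). ∠NJV = 59.6° gives JV at 60.2° from the x-axis; with |JV| = 12.1, V = (-2.38, -4.49). ∠JVF = 104.6° gives VF at -15.2° from the x-axis; with |VF| = 20.5, F = (17.4, -9.87). ∠VFB = 116.3° gives FB at -78.9° from the x-axis; with |FB| = 17.0, B = (20.7, -26.5). Then |NB| = |B − N| = 19.2.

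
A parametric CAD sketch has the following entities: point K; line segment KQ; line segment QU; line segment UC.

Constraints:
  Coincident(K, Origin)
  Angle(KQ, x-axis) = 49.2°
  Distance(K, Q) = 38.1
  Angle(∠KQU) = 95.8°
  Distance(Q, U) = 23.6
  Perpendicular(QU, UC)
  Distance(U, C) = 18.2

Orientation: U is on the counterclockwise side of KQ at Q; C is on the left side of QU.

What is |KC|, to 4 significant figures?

33.79

K is at the origin; KQ runs at 49.2° with length 38.1, so Q = 38.1·(cos 49.2°, sin 49.2°) = (24.90, 28.84). ∠KQU = 95.8°, so QU runs at 49.2° + (180° − 95.8°) = 133.4° from the x-axis; with |QU| = 23.6, U = Q + 23.6·(cos 133.4°, sin 133.4°) = (8.680, 45.99). QU is perpendicular to UC; with |UC| = 18.2 on the left of QU, C = U + 18.2·(-0.7266, -0.6871) = (-4.544, 33.48). Then |KC| = |C − K| = 33.79.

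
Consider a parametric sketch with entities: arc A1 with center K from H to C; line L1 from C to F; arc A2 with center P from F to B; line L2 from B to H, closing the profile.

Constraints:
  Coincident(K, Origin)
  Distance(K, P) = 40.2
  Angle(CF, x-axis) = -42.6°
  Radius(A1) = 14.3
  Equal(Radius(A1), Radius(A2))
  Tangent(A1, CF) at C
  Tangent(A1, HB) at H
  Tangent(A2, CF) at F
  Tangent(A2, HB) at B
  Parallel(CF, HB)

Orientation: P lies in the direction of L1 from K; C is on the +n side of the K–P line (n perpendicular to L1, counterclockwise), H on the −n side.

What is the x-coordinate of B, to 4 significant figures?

19.91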